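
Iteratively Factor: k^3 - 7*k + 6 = (k - 1)*(k^2 + k - 6) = (k - 2)*(k - 1)*(k + 3)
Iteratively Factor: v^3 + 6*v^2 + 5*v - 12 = (v - 1)*(v^2 + 7*v + 12) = (v - 1)*(v + 4)*(v + 3)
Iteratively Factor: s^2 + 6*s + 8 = (s + 2)*(s + 4)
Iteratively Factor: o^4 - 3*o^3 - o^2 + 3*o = (o)*(o^3 - 3*o^2 - o + 3) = o*(o - 1)*(o^2 - 2*o - 3) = o*(o - 3)*(o - 1)*(o + 1)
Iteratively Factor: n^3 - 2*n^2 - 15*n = (n - 5)*(n^2 + 3*n) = n*(n - 5)*(n + 3)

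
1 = 1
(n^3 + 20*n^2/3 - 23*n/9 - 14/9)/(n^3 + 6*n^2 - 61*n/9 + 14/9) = (3*n + 1)/(3*n - 1)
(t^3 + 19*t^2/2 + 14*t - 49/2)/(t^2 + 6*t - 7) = t + 7/2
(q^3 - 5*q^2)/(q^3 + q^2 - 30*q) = q/(q + 6)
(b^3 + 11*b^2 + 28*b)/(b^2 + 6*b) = (b^2 + 11*b + 28)/(b + 6)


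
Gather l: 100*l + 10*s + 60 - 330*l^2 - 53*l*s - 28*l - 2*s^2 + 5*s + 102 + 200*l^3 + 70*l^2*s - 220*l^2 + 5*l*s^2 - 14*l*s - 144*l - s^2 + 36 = 200*l^3 + l^2*(70*s - 550) + l*(5*s^2 - 67*s - 72) - 3*s^2 + 15*s + 198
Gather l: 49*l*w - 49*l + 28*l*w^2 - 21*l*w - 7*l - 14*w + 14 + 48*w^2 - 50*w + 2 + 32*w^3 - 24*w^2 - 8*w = l*(28*w^2 + 28*w - 56) + 32*w^3 + 24*w^2 - 72*w + 16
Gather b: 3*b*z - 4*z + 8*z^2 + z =3*b*z + 8*z^2 - 3*z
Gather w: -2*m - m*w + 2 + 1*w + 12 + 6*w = -2*m + w*(7 - m) + 14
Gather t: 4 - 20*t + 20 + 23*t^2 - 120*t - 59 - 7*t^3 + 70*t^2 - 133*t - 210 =-7*t^3 + 93*t^2 - 273*t - 245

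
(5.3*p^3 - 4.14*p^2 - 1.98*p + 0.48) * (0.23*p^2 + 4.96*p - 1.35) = 1.219*p^5 + 25.3358*p^4 - 28.1448*p^3 - 4.1214*p^2 + 5.0538*p - 0.648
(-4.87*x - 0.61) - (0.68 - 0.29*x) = -4.58*x - 1.29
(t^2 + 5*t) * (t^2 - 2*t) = t^4 + 3*t^3 - 10*t^2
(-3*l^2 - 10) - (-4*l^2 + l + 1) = l^2 - l - 11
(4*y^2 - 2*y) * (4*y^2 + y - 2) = 16*y^4 - 4*y^3 - 10*y^2 + 4*y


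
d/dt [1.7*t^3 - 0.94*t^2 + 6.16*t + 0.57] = 5.1*t^2 - 1.88*t + 6.16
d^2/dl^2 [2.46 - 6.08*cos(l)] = 6.08*cos(l)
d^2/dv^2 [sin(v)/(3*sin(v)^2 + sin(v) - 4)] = (-81*(1 - cos(2*v))^2/4 - 137*sin(v)/2 + 3*sin(3*v)/2 - 6*cos(2*v) + 9*cos(4*v) - 11)/((sin(v) - 1)^2*(3*sin(v) + 4)^3)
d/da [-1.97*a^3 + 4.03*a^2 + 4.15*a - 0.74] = -5.91*a^2 + 8.06*a + 4.15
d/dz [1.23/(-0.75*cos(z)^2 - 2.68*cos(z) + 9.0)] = -(1.845*cos(z) + 3.2964)*sin(z)/(0.75*cos(z)^2 + 2.68*cos(z) - 9.0)^2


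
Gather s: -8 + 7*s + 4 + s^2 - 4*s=s^2 + 3*s - 4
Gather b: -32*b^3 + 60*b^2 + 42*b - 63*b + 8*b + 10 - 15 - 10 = -32*b^3 + 60*b^2 - 13*b - 15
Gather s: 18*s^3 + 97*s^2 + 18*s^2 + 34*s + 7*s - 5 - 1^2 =18*s^3 + 115*s^2 + 41*s - 6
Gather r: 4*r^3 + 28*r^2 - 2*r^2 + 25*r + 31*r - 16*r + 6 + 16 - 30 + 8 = 4*r^3 + 26*r^2 + 40*r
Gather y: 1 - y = 1 - y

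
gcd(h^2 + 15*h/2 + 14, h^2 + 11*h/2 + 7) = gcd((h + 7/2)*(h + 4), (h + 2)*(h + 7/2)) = h + 7/2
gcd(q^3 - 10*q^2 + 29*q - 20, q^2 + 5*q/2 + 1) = 1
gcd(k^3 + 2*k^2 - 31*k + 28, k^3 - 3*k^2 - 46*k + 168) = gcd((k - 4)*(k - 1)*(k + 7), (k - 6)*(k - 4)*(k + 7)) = k^2 + 3*k - 28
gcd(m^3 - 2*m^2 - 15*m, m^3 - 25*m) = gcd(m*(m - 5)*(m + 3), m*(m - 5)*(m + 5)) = m^2 - 5*m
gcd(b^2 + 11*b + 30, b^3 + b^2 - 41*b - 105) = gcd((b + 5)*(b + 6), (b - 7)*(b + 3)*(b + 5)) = b + 5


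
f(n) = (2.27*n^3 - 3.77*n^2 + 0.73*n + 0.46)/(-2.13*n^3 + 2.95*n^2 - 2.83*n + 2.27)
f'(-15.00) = -0.00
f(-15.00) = -1.08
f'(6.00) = -0.02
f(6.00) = -0.98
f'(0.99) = -11.95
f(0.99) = -1.06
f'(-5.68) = 0.01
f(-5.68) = -1.07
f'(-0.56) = 0.91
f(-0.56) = -0.30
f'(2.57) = -0.20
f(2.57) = -0.74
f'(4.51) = -0.05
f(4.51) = -0.93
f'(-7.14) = 0.00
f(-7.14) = -1.08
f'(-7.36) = 0.00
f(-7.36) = -1.08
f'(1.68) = -0.62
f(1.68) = -0.42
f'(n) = (6.39*n^2 - 5.9*n + 2.83)*(2.27*n^3 - 3.77*n^2 + 0.73*n + 0.46)/(-2.13*n^3 + 2.95*n^2 - 2.83*n + 2.27)^2 + (6.81*n^2 - 7.54*n + 0.73)/(-2.13*n^3 + 2.95*n^2 - 2.83*n + 2.27) = (-1.3336*n^4 - 9.7384*n^3 + 26.9137*n^2 - 19.8298*n + 2.9589)/(4.5369*n^6 - 12.567*n^5 + 20.7583*n^4 - 26.3672*n^3 + 21.4019*n^2 - 12.8482*n + 5.1529)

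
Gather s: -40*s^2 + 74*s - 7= -40*s^2 + 74*s - 7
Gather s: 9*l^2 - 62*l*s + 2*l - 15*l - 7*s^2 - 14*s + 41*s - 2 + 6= 9*l^2 - 13*l - 7*s^2 + s*(27 - 62*l) + 4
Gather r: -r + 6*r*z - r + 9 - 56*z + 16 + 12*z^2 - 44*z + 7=r*(6*z - 2) + 12*z^2 - 100*z + 32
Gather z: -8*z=-8*z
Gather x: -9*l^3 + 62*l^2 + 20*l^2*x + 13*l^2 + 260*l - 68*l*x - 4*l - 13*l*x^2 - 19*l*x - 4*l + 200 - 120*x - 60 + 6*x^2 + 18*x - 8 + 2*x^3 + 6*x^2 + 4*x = -9*l^3 + 75*l^2 + 252*l + 2*x^3 + x^2*(12 - 13*l) + x*(20*l^2 - 87*l - 98) + 132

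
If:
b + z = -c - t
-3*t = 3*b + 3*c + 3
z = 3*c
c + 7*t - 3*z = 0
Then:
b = -12/7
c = 1/3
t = 8/21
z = 1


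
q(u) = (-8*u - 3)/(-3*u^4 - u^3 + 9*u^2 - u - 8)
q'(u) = (-8*u - 3)*(12*u^3 + 3*u^2 - 18*u + 1)/(-3*u^4 - u^3 + 9*u^2 - u - 8)^2 - 8/(-3*u^4 - u^3 + 9*u^2 - u - 8) = (24*u^4 + 8*u^3 - 72*u^2 + 8*u - (8*u + 3)*(12*u^3 + 3*u^2 - 18*u + 1) + 64)/(3*u^4 + u^3 - 9*u^2 + u + 8)^2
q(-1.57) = 6.84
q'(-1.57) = -53.67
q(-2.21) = -0.65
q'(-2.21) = -1.78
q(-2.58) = -0.29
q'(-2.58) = -0.52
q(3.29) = 0.10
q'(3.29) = -0.10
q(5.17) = 0.02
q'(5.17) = -0.01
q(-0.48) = -0.15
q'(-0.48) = 1.71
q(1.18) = 3.03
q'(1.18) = -0.75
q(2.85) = 0.16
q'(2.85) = -0.21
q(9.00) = 0.00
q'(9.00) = 0.00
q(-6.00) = -0.01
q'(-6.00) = -0.00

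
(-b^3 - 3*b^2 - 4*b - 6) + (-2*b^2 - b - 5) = -b^3 - 5*b^2 - 5*b - 11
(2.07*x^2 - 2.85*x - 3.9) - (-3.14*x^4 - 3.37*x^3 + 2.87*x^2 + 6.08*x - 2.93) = 3.14*x^4 + 3.37*x^3 - 0.8*x^2 - 8.93*x - 0.97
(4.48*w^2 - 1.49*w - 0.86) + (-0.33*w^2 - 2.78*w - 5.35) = 4.15*w^2 - 4.27*w - 6.21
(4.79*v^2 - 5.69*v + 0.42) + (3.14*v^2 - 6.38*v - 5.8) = 7.93*v^2 - 12.07*v - 5.38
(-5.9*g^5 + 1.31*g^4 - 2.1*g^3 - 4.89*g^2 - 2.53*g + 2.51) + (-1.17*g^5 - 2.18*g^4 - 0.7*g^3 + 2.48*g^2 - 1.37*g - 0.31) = -7.07*g^5 - 0.87*g^4 - 2.8*g^3 - 2.41*g^2 - 3.9*g + 2.2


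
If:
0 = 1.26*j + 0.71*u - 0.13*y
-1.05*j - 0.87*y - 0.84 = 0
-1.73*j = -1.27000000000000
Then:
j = 0.73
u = -1.64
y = -1.85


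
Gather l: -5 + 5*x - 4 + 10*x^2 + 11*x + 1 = 10*x^2 + 16*x - 8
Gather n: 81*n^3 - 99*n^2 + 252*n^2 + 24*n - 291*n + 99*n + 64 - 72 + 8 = 81*n^3 + 153*n^2 - 168*n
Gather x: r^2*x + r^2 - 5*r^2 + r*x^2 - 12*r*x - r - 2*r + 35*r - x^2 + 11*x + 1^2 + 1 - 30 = -4*r^2 + 32*r + x^2*(r - 1) + x*(r^2 - 12*r + 11) - 28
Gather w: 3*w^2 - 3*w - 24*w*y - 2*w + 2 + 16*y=3*w^2 + w*(-24*y - 5) + 16*y + 2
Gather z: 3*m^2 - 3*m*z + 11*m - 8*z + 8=3*m^2 + 11*m + z*(-3*m - 8) + 8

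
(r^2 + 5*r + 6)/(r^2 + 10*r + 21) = (r + 2)/(r + 7)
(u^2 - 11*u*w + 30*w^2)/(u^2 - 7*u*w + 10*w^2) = (u - 6*w)/(u - 2*w)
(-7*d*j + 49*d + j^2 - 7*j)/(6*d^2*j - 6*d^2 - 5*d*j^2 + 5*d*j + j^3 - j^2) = (-7*d*j + 49*d + j^2 - 7*j)/(6*d^2*j - 6*d^2 - 5*d*j^2 + 5*d*j + j^3 - j^2)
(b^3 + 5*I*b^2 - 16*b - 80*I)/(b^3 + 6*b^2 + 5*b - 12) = (b^2 + b*(-4 + 5*I) - 20*I)/(b^2 + 2*b - 3)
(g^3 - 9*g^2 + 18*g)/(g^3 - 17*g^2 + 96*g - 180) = g*(g - 3)/(g^2 - 11*g + 30)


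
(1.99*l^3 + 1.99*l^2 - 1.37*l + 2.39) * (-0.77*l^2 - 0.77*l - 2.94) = -1.5323*l^5 - 3.0646*l^4 - 6.328*l^3 - 6.636*l^2 + 2.1875*l - 7.0266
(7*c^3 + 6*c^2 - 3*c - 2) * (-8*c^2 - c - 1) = -56*c^5 - 55*c^4 + 11*c^3 + 13*c^2 + 5*c + 2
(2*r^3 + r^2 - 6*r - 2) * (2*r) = 4*r^4 + 2*r^3 - 12*r^2 - 4*r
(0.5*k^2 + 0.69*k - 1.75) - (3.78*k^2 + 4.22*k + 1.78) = -3.28*k^2 - 3.53*k - 3.53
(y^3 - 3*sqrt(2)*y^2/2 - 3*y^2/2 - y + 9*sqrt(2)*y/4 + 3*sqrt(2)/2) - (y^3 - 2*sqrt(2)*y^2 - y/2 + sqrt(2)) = -3*y^2/2 + sqrt(2)*y^2/2 - y/2 + 9*sqrt(2)*y/4 + sqrt(2)/2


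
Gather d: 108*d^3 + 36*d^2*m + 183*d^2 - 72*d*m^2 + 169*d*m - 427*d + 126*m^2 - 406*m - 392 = 108*d^3 + d^2*(36*m + 183) + d*(-72*m^2 + 169*m - 427) + 126*m^2 - 406*m - 392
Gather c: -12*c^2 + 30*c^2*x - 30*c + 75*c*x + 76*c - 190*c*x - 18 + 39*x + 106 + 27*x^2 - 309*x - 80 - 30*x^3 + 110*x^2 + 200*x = c^2*(30*x - 12) + c*(46 - 115*x) - 30*x^3 + 137*x^2 - 70*x + 8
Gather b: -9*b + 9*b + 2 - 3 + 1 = 0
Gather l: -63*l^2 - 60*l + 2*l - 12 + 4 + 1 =-63*l^2 - 58*l - 7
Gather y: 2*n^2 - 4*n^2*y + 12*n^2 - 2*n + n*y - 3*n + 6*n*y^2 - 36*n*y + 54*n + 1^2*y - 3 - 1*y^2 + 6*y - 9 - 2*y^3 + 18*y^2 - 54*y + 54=14*n^2 + 49*n - 2*y^3 + y^2*(6*n + 17) + y*(-4*n^2 - 35*n - 47) + 42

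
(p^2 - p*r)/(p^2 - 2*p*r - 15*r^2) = p*(-p + r)/(-p^2 + 2*p*r + 15*r^2)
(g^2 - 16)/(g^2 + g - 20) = (g + 4)/(g + 5)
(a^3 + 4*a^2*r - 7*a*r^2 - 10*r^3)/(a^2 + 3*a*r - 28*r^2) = (a^3 + 4*a^2*r - 7*a*r^2 - 10*r^3)/(a^2 + 3*a*r - 28*r^2)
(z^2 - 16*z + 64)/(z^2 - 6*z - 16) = (z - 8)/(z + 2)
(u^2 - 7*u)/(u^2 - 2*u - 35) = u/(u + 5)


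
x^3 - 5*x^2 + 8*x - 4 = (x - 2)^2*(x - 1)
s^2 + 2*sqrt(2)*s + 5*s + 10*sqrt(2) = (s + 5)*(s + 2*sqrt(2))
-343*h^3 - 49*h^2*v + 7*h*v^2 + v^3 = (-7*h + v)*(7*h + v)^2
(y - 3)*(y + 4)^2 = y^3 + 5*y^2 - 8*y - 48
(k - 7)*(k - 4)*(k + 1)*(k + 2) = k^4 - 8*k^3 - 3*k^2 + 62*k + 56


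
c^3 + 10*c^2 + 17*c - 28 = (c - 1)*(c + 4)*(c + 7)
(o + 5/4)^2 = o^2 + 5*o/2 + 25/16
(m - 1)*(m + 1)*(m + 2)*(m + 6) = m^4 + 8*m^3 + 11*m^2 - 8*m - 12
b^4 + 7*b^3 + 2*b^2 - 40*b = b*(b - 2)*(b + 4)*(b + 5)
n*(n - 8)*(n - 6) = n^3 - 14*n^2 + 48*n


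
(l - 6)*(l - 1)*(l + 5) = l^3 - 2*l^2 - 29*l + 30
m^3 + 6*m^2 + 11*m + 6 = (m + 1)*(m + 2)*(m + 3)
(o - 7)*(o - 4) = o^2 - 11*o + 28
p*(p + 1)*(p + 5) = p^3 + 6*p^2 + 5*p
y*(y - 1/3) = y^2 - y/3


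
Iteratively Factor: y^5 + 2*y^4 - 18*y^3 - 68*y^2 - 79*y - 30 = (y + 1)*(y^4 + y^3 - 19*y^2 - 49*y - 30) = (y - 5)*(y + 1)*(y^3 + 6*y^2 + 11*y + 6) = (y - 5)*(y + 1)*(y + 3)*(y^2 + 3*y + 2) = (y - 5)*(y + 1)*(y + 2)*(y + 3)*(y + 1)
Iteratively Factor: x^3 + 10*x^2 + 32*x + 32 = (x + 2)*(x^2 + 8*x + 16) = (x + 2)*(x + 4)*(x + 4)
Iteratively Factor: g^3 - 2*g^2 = (g)*(g^2 - 2*g) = g^2*(g - 2)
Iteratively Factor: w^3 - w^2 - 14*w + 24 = (w + 4)*(w^2 - 5*w + 6) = (w - 3)*(w + 4)*(w - 2)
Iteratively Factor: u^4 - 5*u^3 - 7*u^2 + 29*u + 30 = (u + 2)*(u^3 - 7*u^2 + 7*u + 15) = (u - 5)*(u + 2)*(u^2 - 2*u - 3) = (u - 5)*(u - 3)*(u + 2)*(u + 1)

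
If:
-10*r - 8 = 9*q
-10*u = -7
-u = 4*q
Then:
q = -7/40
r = -257/400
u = 7/10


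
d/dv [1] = 0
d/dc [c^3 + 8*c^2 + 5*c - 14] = 3*c^2 + 16*c + 5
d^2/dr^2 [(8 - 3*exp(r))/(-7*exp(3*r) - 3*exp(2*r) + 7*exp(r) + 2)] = (588*exp(6*r) - 3339*exp(5*r) - 1233*exp(4*r) + 1105*exp(3*r) - 396*exp(2*r) - 626*exp(r) + 124)*exp(r)/(343*exp(9*r) + 441*exp(8*r) - 840*exp(7*r) - 1149*exp(6*r) + 588*exp(5*r) + 975*exp(4*r) - 7*exp(3*r) - 258*exp(2*r) - 84*exp(r) - 8)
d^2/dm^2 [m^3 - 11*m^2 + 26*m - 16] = 6*m - 22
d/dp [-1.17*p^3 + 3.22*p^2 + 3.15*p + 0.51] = -3.51*p^2 + 6.44*p + 3.15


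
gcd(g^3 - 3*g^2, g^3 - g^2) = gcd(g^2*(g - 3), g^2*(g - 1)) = g^2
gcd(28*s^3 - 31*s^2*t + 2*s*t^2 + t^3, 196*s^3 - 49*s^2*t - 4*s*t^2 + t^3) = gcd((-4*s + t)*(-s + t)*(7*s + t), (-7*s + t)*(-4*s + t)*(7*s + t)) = 28*s^2 - 3*s*t - t^2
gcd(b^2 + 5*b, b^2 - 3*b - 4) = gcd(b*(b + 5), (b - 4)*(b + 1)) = 1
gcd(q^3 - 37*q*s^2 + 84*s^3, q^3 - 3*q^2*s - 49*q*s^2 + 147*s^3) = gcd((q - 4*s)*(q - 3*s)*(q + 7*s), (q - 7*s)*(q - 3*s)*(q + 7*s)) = q^2 + 4*q*s - 21*s^2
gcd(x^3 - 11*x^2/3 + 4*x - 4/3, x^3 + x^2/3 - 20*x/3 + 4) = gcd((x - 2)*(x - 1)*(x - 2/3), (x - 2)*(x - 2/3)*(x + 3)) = x^2 - 8*x/3 + 4/3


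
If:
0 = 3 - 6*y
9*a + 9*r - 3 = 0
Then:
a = 1/3 - r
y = 1/2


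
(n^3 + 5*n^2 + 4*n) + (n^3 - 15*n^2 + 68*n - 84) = 2*n^3 - 10*n^2 + 72*n - 84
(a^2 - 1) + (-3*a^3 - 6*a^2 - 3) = -3*a^3 - 5*a^2 - 4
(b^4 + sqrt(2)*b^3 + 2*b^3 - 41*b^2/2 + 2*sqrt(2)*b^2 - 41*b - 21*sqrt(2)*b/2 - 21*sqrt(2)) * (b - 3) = b^5 - b^4 + sqrt(2)*b^4 - 53*b^3/2 - sqrt(2)*b^3 - 33*sqrt(2)*b^2/2 + 41*b^2/2 + 21*sqrt(2)*b/2 + 123*b + 63*sqrt(2)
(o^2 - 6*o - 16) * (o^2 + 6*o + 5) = o^4 - 47*o^2 - 126*o - 80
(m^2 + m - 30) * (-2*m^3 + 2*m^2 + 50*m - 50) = -2*m^5 + 112*m^3 - 60*m^2 - 1550*m + 1500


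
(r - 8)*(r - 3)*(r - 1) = r^3 - 12*r^2 + 35*r - 24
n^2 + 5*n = n*(n + 5)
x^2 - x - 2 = (x - 2)*(x + 1)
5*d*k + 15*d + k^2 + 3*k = (5*d + k)*(k + 3)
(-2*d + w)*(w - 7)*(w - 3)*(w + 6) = -2*d*w^3 + 8*d*w^2 + 78*d*w - 252*d + w^4 - 4*w^3 - 39*w^2 + 126*w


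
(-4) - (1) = -5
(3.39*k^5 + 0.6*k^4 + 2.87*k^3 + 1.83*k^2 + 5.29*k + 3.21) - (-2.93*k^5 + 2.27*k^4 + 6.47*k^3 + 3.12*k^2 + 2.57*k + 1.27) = 6.32*k^5 - 1.67*k^4 - 3.6*k^3 - 1.29*k^2 + 2.72*k + 1.94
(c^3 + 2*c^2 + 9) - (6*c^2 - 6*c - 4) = c^3 - 4*c^2 + 6*c + 13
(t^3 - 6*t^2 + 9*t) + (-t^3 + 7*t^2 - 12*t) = t^2 - 3*t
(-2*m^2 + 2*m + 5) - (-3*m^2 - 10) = m^2 + 2*m + 15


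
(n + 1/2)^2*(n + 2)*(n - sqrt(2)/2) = n^4 - sqrt(2)*n^3/2 + 3*n^3 - 3*sqrt(2)*n^2/2 + 9*n^2/4 - 9*sqrt(2)*n/8 + n/2 - sqrt(2)/4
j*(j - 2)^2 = j^3 - 4*j^2 + 4*j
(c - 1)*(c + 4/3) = c^2 + c/3 - 4/3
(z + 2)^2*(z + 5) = z^3 + 9*z^2 + 24*z + 20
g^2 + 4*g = g*(g + 4)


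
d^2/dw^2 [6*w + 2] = 0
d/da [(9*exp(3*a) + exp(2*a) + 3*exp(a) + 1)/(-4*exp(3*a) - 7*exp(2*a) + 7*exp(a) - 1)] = (-59*exp(4*a) + 150*exp(3*a) + 13*exp(2*a) + 12*exp(a) - 10)*exp(a)/(16*exp(6*a) + 56*exp(5*a) - 7*exp(4*a) - 90*exp(3*a) + 63*exp(2*a) - 14*exp(a) + 1)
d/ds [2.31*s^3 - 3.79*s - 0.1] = 6.93*s^2 - 3.79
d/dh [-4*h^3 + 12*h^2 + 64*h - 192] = -12*h^2 + 24*h + 64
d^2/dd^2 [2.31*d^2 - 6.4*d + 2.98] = 4.62000000000000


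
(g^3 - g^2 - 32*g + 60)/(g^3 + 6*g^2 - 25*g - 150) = (g - 2)/(g + 5)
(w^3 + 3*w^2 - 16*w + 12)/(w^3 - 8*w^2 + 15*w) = (w^3 + 3*w^2 - 16*w + 12)/(w*(w^2 - 8*w + 15))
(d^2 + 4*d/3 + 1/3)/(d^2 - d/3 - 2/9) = 3*(d + 1)/(3*d - 2)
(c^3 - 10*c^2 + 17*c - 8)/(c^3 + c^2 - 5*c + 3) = (c - 8)/(c + 3)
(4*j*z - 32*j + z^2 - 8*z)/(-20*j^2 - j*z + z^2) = (z - 8)/(-5*j + z)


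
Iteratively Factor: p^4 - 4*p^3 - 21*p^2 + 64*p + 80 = (p - 4)*(p^3 - 21*p - 20) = (p - 5)*(p - 4)*(p^2 + 5*p + 4) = (p - 5)*(p - 4)*(p + 1)*(p + 4)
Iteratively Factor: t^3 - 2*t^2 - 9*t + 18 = (t - 2)*(t^2 - 9) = (t - 2)*(t + 3)*(t - 3)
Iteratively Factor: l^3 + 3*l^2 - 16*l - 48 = (l + 4)*(l^2 - l - 12) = (l + 3)*(l + 4)*(l - 4)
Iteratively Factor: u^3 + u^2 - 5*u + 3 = (u - 1)*(u^2 + 2*u - 3) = (u - 1)^2*(u + 3)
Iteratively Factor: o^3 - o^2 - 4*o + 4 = (o - 2)*(o^2 + o - 2) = (o - 2)*(o + 2)*(o - 1)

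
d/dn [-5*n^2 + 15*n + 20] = 15 - 10*n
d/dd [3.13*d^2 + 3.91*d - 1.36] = 6.26*d + 3.91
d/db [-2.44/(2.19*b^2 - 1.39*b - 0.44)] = (10.6872*b - 3.3916)/(-2.19*b^2 + 1.39*b + 0.44)^2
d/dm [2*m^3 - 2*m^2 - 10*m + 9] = 6*m^2 - 4*m - 10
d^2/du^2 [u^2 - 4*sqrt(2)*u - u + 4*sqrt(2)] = 2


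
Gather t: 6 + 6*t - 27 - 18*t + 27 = 6 - 12*t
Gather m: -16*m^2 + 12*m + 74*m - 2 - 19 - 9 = -16*m^2 + 86*m - 30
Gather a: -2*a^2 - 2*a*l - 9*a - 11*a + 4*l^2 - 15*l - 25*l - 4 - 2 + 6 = -2*a^2 + a*(-2*l - 20) + 4*l^2 - 40*l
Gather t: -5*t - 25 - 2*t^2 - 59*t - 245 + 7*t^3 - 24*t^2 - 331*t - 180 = 7*t^3 - 26*t^2 - 395*t - 450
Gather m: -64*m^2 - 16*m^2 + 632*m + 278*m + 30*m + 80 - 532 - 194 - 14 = -80*m^2 + 940*m - 660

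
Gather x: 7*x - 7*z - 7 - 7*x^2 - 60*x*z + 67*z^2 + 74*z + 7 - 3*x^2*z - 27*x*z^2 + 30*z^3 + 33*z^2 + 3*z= x^2*(-3*z - 7) + x*(-27*z^2 - 60*z + 7) + 30*z^3 + 100*z^2 + 70*z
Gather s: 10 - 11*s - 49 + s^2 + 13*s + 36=s^2 + 2*s - 3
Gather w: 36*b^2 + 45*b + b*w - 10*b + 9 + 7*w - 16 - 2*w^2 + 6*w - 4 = 36*b^2 + 35*b - 2*w^2 + w*(b + 13) - 11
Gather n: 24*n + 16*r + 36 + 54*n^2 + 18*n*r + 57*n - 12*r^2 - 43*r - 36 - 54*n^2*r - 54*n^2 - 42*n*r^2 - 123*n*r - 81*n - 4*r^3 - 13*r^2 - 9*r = -54*n^2*r + n*(-42*r^2 - 105*r) - 4*r^3 - 25*r^2 - 36*r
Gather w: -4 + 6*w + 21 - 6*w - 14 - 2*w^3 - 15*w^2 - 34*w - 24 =-2*w^3 - 15*w^2 - 34*w - 21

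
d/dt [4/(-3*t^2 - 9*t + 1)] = 12*(2*t + 3)/(3*t^2 + 9*t - 1)^2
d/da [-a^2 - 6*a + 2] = -2*a - 6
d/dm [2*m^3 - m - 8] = 6*m^2 - 1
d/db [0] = 0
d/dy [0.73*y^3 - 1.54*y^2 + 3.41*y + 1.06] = 2.19*y^2 - 3.08*y + 3.41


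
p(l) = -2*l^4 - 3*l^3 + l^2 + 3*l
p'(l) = -8*l^3 - 9*l^2 + 2*l + 3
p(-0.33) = -0.80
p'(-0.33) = 1.65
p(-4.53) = -556.40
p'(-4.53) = 552.93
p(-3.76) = -237.41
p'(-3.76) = 293.50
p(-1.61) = -3.16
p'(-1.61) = 9.84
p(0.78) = 0.78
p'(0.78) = -4.71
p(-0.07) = -0.20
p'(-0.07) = 2.82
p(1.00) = -1.00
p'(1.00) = -12.00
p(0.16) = 0.49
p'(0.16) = 3.06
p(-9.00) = -10881.00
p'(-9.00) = 5088.00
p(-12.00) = -36180.00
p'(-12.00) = 12507.00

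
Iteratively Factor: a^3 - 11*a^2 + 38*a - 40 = (a - 5)*(a^2 - 6*a + 8) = (a - 5)*(a - 4)*(a - 2)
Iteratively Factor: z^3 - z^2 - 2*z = (z + 1)*(z^2 - 2*z) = (z - 2)*(z + 1)*(z)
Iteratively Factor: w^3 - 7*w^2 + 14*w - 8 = (w - 1)*(w^2 - 6*w + 8) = (w - 4)*(w - 1)*(w - 2)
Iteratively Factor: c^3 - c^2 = (c - 1)*(c^2) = c*(c - 1)*(c)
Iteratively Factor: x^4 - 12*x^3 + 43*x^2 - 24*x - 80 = (x + 1)*(x^3 - 13*x^2 + 56*x - 80) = (x - 4)*(x + 1)*(x^2 - 9*x + 20) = (x - 4)^2*(x + 1)*(x - 5)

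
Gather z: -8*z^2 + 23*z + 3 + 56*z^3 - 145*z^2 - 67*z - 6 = 56*z^3 - 153*z^2 - 44*z - 3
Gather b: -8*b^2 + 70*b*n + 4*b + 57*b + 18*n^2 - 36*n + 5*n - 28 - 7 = -8*b^2 + b*(70*n + 61) + 18*n^2 - 31*n - 35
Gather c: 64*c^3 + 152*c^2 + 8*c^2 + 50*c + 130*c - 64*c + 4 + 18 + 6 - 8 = 64*c^3 + 160*c^2 + 116*c + 20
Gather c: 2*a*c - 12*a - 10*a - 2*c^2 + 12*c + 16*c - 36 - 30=-22*a - 2*c^2 + c*(2*a + 28) - 66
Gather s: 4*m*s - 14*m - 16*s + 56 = -14*m + s*(4*m - 16) + 56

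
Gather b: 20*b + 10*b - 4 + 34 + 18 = 30*b + 48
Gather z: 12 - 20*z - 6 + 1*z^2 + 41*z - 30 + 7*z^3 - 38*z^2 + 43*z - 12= 7*z^3 - 37*z^2 + 64*z - 36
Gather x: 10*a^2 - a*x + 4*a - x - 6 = 10*a^2 + 4*a + x*(-a - 1) - 6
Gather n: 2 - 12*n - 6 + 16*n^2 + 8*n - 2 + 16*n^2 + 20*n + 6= 32*n^2 + 16*n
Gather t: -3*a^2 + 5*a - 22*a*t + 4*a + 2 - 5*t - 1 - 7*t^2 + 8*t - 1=-3*a^2 + 9*a - 7*t^2 + t*(3 - 22*a)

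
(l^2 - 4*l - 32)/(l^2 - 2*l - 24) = (l - 8)/(l - 6)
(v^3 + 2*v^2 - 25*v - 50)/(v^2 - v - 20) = (v^2 + 7*v + 10)/(v + 4)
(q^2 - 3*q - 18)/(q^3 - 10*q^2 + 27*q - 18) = (q + 3)/(q^2 - 4*q + 3)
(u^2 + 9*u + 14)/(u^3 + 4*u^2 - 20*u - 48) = (u + 7)/(u^2 + 2*u - 24)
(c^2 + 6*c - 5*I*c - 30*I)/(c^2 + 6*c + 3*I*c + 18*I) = (c - 5*I)/(c + 3*I)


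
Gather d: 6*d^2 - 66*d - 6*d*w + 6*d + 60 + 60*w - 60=6*d^2 + d*(-6*w - 60) + 60*w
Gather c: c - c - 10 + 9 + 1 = 0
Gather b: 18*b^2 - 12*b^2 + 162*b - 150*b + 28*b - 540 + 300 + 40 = 6*b^2 + 40*b - 200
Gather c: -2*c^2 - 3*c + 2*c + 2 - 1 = -2*c^2 - c + 1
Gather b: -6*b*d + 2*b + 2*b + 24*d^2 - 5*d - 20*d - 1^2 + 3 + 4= b*(4 - 6*d) + 24*d^2 - 25*d + 6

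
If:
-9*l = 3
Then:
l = -1/3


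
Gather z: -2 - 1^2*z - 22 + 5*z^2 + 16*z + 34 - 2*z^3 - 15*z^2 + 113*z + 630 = -2*z^3 - 10*z^2 + 128*z + 640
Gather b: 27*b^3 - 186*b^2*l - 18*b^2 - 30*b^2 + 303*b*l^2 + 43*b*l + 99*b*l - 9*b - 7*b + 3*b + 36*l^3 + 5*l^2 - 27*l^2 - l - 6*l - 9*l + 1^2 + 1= 27*b^3 + b^2*(-186*l - 48) + b*(303*l^2 + 142*l - 13) + 36*l^3 - 22*l^2 - 16*l + 2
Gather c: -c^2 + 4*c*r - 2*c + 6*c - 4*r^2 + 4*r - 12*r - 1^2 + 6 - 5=-c^2 + c*(4*r + 4) - 4*r^2 - 8*r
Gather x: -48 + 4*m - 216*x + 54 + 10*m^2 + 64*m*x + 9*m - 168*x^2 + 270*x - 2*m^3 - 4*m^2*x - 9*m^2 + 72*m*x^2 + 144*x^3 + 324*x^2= -2*m^3 + m^2 + 13*m + 144*x^3 + x^2*(72*m + 156) + x*(-4*m^2 + 64*m + 54) + 6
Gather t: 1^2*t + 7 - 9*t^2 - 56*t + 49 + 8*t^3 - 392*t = 8*t^3 - 9*t^2 - 447*t + 56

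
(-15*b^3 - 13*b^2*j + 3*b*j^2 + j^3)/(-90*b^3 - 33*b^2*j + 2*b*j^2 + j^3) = (3*b^2 + 2*b*j - j^2)/(18*b^2 + 3*b*j - j^2)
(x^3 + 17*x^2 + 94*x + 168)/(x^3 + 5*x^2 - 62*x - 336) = (x + 4)/(x - 8)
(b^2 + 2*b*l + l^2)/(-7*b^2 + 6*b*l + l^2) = (b^2 + 2*b*l + l^2)/(-7*b^2 + 6*b*l + l^2)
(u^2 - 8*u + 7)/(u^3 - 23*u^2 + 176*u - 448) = (u - 1)/(u^2 - 16*u + 64)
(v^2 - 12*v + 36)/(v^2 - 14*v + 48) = (v - 6)/(v - 8)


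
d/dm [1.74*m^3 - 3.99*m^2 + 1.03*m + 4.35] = 5.22*m^2 - 7.98*m + 1.03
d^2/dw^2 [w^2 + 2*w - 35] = 2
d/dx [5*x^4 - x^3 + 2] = x^2*(20*x - 3)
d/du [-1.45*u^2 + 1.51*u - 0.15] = 1.51 - 2.9*u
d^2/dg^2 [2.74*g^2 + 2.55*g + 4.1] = 5.48000000000000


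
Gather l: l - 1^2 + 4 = l + 3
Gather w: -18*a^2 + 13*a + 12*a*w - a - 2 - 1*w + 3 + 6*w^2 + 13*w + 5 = -18*a^2 + 12*a + 6*w^2 + w*(12*a + 12) + 6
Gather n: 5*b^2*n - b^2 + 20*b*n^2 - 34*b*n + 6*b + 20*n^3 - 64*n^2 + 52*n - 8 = -b^2 + 6*b + 20*n^3 + n^2*(20*b - 64) + n*(5*b^2 - 34*b + 52) - 8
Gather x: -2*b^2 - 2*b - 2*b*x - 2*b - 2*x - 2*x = -2*b^2 - 4*b + x*(-2*b - 4)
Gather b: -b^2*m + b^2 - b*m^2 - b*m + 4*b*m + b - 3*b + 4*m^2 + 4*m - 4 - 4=b^2*(1 - m) + b*(-m^2 + 3*m - 2) + 4*m^2 + 4*m - 8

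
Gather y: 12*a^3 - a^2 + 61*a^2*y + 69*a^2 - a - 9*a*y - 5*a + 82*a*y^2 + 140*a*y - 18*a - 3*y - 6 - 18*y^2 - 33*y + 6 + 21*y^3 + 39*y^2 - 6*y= 12*a^3 + 68*a^2 - 24*a + 21*y^3 + y^2*(82*a + 21) + y*(61*a^2 + 131*a - 42)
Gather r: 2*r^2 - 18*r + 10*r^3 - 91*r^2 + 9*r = 10*r^3 - 89*r^2 - 9*r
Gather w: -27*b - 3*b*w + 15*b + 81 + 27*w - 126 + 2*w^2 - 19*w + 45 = -12*b + 2*w^2 + w*(8 - 3*b)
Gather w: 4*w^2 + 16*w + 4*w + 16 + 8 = 4*w^2 + 20*w + 24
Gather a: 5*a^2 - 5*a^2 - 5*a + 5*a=0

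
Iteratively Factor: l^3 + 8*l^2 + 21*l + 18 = (l + 2)*(l^2 + 6*l + 9) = (l + 2)*(l + 3)*(l + 3)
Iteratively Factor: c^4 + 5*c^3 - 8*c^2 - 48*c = (c - 3)*(c^3 + 8*c^2 + 16*c) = (c - 3)*(c + 4)*(c^2 + 4*c) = c*(c - 3)*(c + 4)*(c + 4)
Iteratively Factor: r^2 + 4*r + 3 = (r + 1)*(r + 3)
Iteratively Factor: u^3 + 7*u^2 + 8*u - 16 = (u + 4)*(u^2 + 3*u - 4) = (u + 4)^2*(u - 1)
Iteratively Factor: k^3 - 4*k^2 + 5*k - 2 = (k - 1)*(k^2 - 3*k + 2) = (k - 1)^2*(k - 2)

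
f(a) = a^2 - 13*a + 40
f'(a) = 2*a - 13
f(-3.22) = 92.23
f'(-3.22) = -19.44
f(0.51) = 33.63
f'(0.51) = -11.98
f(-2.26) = 74.49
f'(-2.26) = -17.52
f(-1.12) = 55.81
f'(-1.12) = -15.24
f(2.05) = 17.55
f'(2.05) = -8.90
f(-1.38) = 59.84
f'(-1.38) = -15.76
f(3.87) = 4.67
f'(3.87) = -5.26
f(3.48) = 6.87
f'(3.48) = -6.04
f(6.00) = -2.00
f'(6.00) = -1.00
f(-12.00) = 340.00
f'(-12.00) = -37.00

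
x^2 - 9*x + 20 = (x - 5)*(x - 4)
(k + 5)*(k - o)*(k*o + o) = k^3*o - k^2*o^2 + 6*k^2*o - 6*k*o^2 + 5*k*o - 5*o^2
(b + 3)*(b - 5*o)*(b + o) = b^3 - 4*b^2*o + 3*b^2 - 5*b*o^2 - 12*b*o - 15*o^2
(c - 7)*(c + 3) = c^2 - 4*c - 21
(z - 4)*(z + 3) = z^2 - z - 12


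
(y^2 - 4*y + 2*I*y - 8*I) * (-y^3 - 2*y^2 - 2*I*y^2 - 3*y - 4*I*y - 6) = -y^5 + 2*y^4 - 4*I*y^4 + 9*y^3 + 8*I*y^3 - 2*y^2 + 26*I*y^2 - 8*y + 12*I*y + 48*I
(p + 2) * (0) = 0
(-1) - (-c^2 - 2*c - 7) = c^2 + 2*c + 6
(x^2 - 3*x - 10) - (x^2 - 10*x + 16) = 7*x - 26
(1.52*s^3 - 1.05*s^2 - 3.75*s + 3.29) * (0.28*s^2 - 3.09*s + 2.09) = 0.4256*s^5 - 4.9908*s^4 + 5.3713*s^3 + 10.3142*s^2 - 18.0036*s + 6.8761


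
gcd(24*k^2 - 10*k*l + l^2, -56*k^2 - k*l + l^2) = 1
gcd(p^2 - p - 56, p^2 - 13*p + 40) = p - 8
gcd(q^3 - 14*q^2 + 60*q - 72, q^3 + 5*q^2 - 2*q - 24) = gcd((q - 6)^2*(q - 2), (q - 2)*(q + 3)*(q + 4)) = q - 2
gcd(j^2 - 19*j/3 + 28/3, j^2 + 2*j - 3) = 1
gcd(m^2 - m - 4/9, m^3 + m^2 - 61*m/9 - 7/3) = m + 1/3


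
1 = 1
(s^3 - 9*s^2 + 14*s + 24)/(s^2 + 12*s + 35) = (s^3 - 9*s^2 + 14*s + 24)/(s^2 + 12*s + 35)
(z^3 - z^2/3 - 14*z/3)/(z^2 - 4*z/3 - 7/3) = z*(z + 2)/(z + 1)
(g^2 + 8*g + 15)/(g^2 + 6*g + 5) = (g + 3)/(g + 1)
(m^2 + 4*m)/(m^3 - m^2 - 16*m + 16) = m/(m^2 - 5*m + 4)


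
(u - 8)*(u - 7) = u^2 - 15*u + 56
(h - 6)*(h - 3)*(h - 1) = h^3 - 10*h^2 + 27*h - 18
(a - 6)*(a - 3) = a^2 - 9*a + 18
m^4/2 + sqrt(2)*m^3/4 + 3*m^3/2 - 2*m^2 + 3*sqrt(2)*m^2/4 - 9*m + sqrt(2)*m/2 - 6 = (m/2 + 1/2)*(m + 2)*(m - 3*sqrt(2)/2)*(m + 2*sqrt(2))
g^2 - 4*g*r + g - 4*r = (g + 1)*(g - 4*r)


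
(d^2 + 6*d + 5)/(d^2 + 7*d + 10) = (d + 1)/(d + 2)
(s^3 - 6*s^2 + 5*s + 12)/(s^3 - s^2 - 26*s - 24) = (s^2 - 7*s + 12)/(s^2 - 2*s - 24)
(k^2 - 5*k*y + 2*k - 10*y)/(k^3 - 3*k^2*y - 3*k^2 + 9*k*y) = (k^2 - 5*k*y + 2*k - 10*y)/(k*(k^2 - 3*k*y - 3*k + 9*y))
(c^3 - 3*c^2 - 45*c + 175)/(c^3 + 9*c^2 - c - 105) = (c^2 - 10*c + 25)/(c^2 + 2*c - 15)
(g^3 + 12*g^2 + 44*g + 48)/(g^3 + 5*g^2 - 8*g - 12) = (g^2 + 6*g + 8)/(g^2 - g - 2)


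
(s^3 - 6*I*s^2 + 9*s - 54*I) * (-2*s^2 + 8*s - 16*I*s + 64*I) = -2*s^5 + 8*s^4 - 4*I*s^4 - 114*s^3 + 16*I*s^3 + 456*s^2 - 36*I*s^2 - 864*s + 144*I*s + 3456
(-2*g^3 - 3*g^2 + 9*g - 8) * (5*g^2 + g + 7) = -10*g^5 - 17*g^4 + 28*g^3 - 52*g^2 + 55*g - 56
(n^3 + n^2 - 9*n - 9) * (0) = 0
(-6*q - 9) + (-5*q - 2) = -11*q - 11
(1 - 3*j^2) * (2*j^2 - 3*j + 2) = -6*j^4 + 9*j^3 - 4*j^2 - 3*j + 2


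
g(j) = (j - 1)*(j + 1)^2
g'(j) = (j - 1)*(2*j + 2) + (j + 1)^2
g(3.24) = 40.27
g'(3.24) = 36.97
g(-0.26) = -0.69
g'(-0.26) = -1.32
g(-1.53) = -0.71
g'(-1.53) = 2.96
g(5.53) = 193.16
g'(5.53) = 101.80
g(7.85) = 536.51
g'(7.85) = 199.57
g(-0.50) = -0.38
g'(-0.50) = -1.25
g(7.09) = 398.58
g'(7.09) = 163.98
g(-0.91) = -0.02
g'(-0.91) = -0.34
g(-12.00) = -1573.00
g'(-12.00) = 407.00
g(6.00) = 245.00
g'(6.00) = 119.00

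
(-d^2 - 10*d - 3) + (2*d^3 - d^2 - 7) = 2*d^3 - 2*d^2 - 10*d - 10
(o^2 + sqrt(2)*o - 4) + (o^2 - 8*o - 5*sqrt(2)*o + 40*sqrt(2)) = 2*o^2 - 8*o - 4*sqrt(2)*o - 4 + 40*sqrt(2)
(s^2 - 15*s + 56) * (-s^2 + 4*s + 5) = -s^4 + 19*s^3 - 111*s^2 + 149*s + 280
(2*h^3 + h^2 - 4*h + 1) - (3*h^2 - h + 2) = 2*h^3 - 2*h^2 - 3*h - 1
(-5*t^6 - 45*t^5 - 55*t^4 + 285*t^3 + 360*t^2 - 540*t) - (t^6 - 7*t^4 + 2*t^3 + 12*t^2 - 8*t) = -6*t^6 - 45*t^5 - 48*t^4 + 283*t^3 + 348*t^2 - 532*t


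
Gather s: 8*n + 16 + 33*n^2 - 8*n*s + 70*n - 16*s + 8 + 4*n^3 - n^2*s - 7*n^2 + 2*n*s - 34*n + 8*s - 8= 4*n^3 + 26*n^2 + 44*n + s*(-n^2 - 6*n - 8) + 16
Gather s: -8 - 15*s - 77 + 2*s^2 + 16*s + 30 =2*s^2 + s - 55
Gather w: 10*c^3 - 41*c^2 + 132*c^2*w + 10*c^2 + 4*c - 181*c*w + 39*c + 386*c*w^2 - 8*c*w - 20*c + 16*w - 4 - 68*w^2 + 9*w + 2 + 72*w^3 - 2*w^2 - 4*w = 10*c^3 - 31*c^2 + 23*c + 72*w^3 + w^2*(386*c - 70) + w*(132*c^2 - 189*c + 21) - 2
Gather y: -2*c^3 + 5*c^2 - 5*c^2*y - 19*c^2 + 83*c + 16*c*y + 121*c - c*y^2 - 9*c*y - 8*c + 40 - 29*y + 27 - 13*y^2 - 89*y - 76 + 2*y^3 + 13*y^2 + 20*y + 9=-2*c^3 - 14*c^2 - c*y^2 + 196*c + 2*y^3 + y*(-5*c^2 + 7*c - 98)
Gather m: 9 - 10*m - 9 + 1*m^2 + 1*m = m^2 - 9*m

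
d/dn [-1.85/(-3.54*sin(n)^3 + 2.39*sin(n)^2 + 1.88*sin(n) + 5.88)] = (-19.647*sin(n)^2 + 8.843*sin(n) + 3.478)*cos(n)/(-3.54*sin(n)^3 + 2.39*sin(n)^2 + 1.88*sin(n) + 5.88)^2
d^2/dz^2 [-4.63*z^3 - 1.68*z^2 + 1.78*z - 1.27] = -27.78*z - 3.36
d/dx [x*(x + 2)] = 2*x + 2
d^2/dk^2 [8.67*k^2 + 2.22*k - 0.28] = 17.3400000000000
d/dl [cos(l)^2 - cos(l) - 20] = sin(l) - sin(2*l)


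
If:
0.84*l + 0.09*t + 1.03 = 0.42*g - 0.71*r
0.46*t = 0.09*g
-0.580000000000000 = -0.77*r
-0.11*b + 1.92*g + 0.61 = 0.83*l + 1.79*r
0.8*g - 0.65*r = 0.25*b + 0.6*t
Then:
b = -4.24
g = -0.84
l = -2.26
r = 0.75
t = -0.16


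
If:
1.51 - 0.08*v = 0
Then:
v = 18.88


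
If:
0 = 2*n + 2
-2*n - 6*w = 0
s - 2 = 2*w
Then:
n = -1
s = 8/3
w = 1/3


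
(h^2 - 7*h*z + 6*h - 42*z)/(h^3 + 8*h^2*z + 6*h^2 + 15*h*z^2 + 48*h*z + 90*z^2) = (h - 7*z)/(h^2 + 8*h*z + 15*z^2)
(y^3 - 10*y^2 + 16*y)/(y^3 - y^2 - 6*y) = (-y^2 + 10*y - 16)/(-y^2 + y + 6)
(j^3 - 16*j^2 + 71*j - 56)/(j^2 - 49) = (j^2 - 9*j + 8)/(j + 7)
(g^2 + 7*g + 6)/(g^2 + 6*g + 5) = (g + 6)/(g + 5)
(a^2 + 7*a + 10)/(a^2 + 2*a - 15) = (a + 2)/(a - 3)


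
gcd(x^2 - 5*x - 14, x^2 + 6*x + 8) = x + 2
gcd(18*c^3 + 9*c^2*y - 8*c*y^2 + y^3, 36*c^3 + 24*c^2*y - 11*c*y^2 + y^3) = -6*c^2 - 5*c*y + y^2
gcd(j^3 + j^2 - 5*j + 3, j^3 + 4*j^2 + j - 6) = j^2 + 2*j - 3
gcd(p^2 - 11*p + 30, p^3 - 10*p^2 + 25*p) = p - 5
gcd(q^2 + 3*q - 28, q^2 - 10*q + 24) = q - 4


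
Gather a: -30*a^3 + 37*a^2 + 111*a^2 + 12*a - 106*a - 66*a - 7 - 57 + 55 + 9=-30*a^3 + 148*a^2 - 160*a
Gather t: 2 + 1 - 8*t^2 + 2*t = -8*t^2 + 2*t + 3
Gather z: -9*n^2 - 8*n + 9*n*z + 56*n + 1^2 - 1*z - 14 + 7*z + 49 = -9*n^2 + 48*n + z*(9*n + 6) + 36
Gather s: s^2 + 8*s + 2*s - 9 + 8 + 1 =s^2 + 10*s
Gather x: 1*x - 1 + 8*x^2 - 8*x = 8*x^2 - 7*x - 1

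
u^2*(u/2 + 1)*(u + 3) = u^4/2 + 5*u^3/2 + 3*u^2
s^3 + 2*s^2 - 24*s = s*(s - 4)*(s + 6)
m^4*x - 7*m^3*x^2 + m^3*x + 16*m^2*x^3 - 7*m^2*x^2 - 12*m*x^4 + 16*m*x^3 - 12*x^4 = (m - 3*x)*(m - 2*x)^2*(m*x + x)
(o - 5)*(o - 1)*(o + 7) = o^3 + o^2 - 37*o + 35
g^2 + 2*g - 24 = (g - 4)*(g + 6)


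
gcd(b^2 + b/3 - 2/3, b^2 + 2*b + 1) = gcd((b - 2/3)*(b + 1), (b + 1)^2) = b + 1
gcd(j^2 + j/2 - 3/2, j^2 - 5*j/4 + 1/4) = j - 1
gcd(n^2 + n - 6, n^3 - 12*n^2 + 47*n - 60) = 1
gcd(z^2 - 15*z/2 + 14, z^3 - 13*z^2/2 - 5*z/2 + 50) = z - 4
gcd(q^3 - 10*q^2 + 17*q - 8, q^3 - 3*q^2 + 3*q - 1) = q^2 - 2*q + 1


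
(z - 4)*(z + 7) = z^2 + 3*z - 28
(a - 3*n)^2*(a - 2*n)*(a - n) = a^4 - 9*a^3*n + 29*a^2*n^2 - 39*a*n^3 + 18*n^4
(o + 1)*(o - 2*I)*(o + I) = o^3 + o^2 - I*o^2 + 2*o - I*o + 2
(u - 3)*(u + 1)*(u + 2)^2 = u^4 + 2*u^3 - 7*u^2 - 20*u - 12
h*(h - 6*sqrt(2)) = h^2 - 6*sqrt(2)*h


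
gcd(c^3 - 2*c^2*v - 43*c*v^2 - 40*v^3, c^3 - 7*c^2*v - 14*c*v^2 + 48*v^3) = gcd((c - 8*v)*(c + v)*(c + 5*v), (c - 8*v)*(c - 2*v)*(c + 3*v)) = -c + 8*v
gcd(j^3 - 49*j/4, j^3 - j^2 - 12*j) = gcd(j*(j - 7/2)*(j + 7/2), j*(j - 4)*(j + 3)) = j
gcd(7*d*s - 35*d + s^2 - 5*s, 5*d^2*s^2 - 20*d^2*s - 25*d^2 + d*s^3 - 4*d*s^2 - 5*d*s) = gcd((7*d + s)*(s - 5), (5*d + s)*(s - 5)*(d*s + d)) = s - 5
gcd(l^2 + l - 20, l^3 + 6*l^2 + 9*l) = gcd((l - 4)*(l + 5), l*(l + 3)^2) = 1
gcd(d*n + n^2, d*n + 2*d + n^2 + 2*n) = d + n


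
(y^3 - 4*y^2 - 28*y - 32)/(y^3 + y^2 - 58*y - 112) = (y + 2)/(y + 7)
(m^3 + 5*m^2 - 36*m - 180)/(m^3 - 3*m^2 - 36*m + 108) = (m + 5)/(m - 3)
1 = 1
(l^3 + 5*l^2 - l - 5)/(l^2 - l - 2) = (l^2 + 4*l - 5)/(l - 2)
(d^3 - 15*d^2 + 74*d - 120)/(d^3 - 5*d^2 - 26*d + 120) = (d - 5)/(d + 5)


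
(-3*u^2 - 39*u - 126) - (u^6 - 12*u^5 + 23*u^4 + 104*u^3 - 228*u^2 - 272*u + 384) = -u^6 + 12*u^5 - 23*u^4 - 104*u^3 + 225*u^2 + 233*u - 510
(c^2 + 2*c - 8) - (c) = c^2 + c - 8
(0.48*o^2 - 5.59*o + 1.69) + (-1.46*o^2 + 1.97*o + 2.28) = -0.98*o^2 - 3.62*o + 3.97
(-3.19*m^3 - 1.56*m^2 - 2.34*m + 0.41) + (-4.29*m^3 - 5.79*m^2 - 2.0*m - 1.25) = -7.48*m^3 - 7.35*m^2 - 4.34*m - 0.84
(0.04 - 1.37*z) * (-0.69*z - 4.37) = 0.9453*z^2 + 5.9593*z - 0.1748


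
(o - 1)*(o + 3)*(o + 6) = o^3 + 8*o^2 + 9*o - 18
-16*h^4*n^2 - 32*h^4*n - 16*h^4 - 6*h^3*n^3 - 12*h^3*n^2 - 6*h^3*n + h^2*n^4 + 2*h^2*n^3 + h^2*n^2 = (-8*h + n)*(2*h + n)*(h*n + h)^2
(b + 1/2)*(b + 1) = b^2 + 3*b/2 + 1/2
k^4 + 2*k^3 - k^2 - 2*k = k*(k - 1)*(k + 1)*(k + 2)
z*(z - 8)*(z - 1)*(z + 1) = z^4 - 8*z^3 - z^2 + 8*z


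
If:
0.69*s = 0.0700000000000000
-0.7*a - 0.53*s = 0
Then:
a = -0.08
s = 0.10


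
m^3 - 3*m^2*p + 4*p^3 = (m - 2*p)^2*(m + p)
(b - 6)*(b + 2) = b^2 - 4*b - 12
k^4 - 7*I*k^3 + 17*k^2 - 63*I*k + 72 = (k - 8*I)*(k - 3*I)*(k + I)*(k + 3*I)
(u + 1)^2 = u^2 + 2*u + 1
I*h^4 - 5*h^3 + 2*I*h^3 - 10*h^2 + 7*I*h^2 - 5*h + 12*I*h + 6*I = (h + 1)*(h - I)*(h + 6*I)*(I*h + I)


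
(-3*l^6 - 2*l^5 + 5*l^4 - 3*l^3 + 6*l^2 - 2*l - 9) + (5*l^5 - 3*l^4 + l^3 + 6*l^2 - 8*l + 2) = -3*l^6 + 3*l^5 + 2*l^4 - 2*l^3 + 12*l^2 - 10*l - 7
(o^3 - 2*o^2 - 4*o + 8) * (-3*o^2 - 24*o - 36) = -3*o^5 - 18*o^4 + 24*o^3 + 144*o^2 - 48*o - 288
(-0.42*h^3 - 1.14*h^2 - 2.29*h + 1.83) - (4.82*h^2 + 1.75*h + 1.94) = -0.42*h^3 - 5.96*h^2 - 4.04*h - 0.11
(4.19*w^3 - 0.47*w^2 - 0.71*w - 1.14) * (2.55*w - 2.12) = 10.6845*w^4 - 10.0813*w^3 - 0.8141*w^2 - 1.4018*w + 2.4168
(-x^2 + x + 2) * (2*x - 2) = -2*x^3 + 4*x^2 + 2*x - 4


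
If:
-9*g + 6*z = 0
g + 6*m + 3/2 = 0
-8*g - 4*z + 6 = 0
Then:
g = 3/7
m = -9/28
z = 9/14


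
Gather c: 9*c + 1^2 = 9*c + 1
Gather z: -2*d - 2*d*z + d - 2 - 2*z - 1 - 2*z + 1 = -d + z*(-2*d - 4) - 2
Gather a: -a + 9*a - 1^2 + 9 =8*a + 8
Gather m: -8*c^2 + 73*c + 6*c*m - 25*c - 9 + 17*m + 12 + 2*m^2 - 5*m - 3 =-8*c^2 + 48*c + 2*m^2 + m*(6*c + 12)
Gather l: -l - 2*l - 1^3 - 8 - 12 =-3*l - 21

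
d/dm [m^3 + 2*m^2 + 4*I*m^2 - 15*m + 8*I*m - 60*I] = 3*m^2 + m*(4 + 8*I) - 15 + 8*I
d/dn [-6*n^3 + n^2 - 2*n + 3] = -18*n^2 + 2*n - 2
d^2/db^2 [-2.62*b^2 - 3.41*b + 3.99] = -5.24000000000000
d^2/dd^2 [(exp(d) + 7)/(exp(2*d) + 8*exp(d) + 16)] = (exp(2*d) + 12*exp(d) - 40)*exp(d)/(exp(4*d) + 16*exp(3*d) + 96*exp(2*d) + 256*exp(d) + 256)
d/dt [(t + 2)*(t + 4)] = 2*t + 6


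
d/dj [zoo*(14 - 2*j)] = zoo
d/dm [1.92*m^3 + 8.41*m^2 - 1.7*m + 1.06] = 5.76*m^2 + 16.82*m - 1.7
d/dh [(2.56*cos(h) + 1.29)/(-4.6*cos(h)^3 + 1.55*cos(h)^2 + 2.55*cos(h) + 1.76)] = (-23.552*cos(h)^3 - 13.834*cos(h)^2 + 3.999*cos(h) - 1.2161)*sin(h)/(21.16*cos(h)^6 - 14.26*cos(h)^5 - 21.0575*cos(h)^4 - 8.287*cos(h)^3 + 11.9585*cos(h)^2 + 8.976*cos(h) + 3.0976)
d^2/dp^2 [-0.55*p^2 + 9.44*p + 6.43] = -1.10000000000000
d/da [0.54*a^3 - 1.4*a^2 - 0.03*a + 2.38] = 1.62*a^2 - 2.8*a - 0.03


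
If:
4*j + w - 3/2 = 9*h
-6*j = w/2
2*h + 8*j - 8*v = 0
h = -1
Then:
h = -1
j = 15/16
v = 11/16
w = -45/4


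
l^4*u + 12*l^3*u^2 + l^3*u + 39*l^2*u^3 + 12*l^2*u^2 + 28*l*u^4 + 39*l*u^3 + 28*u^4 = (l + u)*(l + 4*u)*(l + 7*u)*(l*u + u)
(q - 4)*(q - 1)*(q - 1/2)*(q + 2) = q^4 - 7*q^3/2 - 9*q^2/2 + 11*q - 4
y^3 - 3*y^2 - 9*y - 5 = (y - 5)*(y + 1)^2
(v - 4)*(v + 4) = v^2 - 16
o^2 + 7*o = o*(o + 7)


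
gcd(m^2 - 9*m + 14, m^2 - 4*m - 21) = m - 7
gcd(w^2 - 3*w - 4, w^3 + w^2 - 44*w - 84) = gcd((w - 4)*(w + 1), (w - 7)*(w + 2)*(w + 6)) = 1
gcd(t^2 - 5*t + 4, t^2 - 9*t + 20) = t - 4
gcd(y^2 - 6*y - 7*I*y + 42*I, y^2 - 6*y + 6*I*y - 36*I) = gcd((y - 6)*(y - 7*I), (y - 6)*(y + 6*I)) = y - 6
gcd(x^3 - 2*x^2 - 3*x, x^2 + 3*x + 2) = x + 1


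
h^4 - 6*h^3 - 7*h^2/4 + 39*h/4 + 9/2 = (h - 6)*(h - 3/2)*(h + 1/2)*(h + 1)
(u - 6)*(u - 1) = u^2 - 7*u + 6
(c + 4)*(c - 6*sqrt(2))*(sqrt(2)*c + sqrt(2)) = sqrt(2)*c^3 - 12*c^2 + 5*sqrt(2)*c^2 - 60*c + 4*sqrt(2)*c - 48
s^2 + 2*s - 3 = (s - 1)*(s + 3)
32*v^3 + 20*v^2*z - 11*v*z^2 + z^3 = (-8*v + z)*(-4*v + z)*(v + z)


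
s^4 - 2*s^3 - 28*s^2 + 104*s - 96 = (s - 4)*(s - 2)^2*(s + 6)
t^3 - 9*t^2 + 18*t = t*(t - 6)*(t - 3)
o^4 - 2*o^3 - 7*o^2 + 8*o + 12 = (o - 3)*(o - 2)*(o + 1)*(o + 2)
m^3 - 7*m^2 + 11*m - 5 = (m - 5)*(m - 1)^2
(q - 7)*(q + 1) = q^2 - 6*q - 7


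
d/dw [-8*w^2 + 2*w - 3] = 2 - 16*w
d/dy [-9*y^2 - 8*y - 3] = -18*y - 8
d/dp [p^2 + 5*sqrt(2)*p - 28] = 2*p + 5*sqrt(2)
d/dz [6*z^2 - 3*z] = 12*z - 3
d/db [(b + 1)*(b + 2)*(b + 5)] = 3*b^2 + 16*b + 17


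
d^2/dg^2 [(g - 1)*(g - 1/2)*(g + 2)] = 6*g + 1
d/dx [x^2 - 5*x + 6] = 2*x - 5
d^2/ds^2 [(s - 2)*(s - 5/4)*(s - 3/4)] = 6*s - 8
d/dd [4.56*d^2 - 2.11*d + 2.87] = 9.12*d - 2.11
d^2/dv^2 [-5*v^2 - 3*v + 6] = -10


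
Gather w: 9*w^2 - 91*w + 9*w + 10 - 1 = 9*w^2 - 82*w + 9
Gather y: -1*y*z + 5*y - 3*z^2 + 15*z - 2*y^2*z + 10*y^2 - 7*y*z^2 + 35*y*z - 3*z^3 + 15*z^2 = y^2*(10 - 2*z) + y*(-7*z^2 + 34*z + 5) - 3*z^3 + 12*z^2 + 15*z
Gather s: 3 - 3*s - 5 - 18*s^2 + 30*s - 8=-18*s^2 + 27*s - 10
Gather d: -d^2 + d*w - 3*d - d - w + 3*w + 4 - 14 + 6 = -d^2 + d*(w - 4) + 2*w - 4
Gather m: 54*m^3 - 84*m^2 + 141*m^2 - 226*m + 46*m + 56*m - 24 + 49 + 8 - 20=54*m^3 + 57*m^2 - 124*m + 13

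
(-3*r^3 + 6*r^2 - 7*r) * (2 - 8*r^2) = 24*r^5 - 48*r^4 + 50*r^3 + 12*r^2 - 14*r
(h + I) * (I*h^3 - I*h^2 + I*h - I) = I*h^4 - h^3 - I*h^3 + h^2 + I*h^2 - h - I*h + 1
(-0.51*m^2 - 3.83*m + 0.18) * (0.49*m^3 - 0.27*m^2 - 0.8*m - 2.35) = -0.2499*m^5 - 1.739*m^4 + 1.5303*m^3 + 4.2139*m^2 + 8.8565*m - 0.423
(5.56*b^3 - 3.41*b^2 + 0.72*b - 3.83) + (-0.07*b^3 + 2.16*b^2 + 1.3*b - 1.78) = 5.49*b^3 - 1.25*b^2 + 2.02*b - 5.61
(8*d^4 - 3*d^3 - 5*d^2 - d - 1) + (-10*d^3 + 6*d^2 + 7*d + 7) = 8*d^4 - 13*d^3 + d^2 + 6*d + 6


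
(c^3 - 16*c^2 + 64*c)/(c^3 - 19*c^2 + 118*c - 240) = c*(c - 8)/(c^2 - 11*c + 30)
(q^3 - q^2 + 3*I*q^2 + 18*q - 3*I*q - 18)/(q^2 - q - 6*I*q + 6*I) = (q^2 + 3*I*q + 18)/(q - 6*I)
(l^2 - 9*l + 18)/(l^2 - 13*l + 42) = (l - 3)/(l - 7)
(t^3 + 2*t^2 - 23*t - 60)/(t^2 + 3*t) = t - 1 - 20/t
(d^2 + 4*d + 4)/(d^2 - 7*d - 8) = (d^2 + 4*d + 4)/(d^2 - 7*d - 8)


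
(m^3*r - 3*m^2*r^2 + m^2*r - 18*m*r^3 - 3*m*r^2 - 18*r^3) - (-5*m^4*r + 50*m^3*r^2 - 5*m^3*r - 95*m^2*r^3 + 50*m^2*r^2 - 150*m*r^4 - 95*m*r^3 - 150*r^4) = 5*m^4*r - 50*m^3*r^2 + 6*m^3*r + 95*m^2*r^3 - 53*m^2*r^2 + m^2*r + 150*m*r^4 + 77*m*r^3 - 3*m*r^2 + 150*r^4 - 18*r^3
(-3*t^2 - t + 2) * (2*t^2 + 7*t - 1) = -6*t^4 - 23*t^3 + 15*t - 2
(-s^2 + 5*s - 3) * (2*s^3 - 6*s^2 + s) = -2*s^5 + 16*s^4 - 37*s^3 + 23*s^2 - 3*s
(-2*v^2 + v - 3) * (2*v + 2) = -4*v^3 - 2*v^2 - 4*v - 6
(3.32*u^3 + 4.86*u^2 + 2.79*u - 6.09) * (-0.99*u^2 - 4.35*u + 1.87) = -3.2868*u^5 - 19.2534*u^4 - 17.6947*u^3 + 2.9808*u^2 + 31.7088*u - 11.3883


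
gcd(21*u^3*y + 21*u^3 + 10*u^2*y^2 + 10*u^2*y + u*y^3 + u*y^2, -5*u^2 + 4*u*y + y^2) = 1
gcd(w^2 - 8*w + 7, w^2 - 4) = 1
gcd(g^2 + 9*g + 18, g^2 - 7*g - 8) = 1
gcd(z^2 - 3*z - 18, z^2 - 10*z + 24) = z - 6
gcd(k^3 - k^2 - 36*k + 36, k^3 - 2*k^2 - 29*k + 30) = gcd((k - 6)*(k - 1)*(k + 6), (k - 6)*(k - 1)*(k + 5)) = k^2 - 7*k + 6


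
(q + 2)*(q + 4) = q^2 + 6*q + 8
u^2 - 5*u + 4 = (u - 4)*(u - 1)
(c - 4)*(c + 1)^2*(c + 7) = c^4 + 5*c^3 - 21*c^2 - 53*c - 28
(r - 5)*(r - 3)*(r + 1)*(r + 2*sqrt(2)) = r^4 - 7*r^3 + 2*sqrt(2)*r^3 - 14*sqrt(2)*r^2 + 7*r^2 + 15*r + 14*sqrt(2)*r + 30*sqrt(2)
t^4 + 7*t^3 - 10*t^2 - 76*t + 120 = (t - 2)^2*(t + 5)*(t + 6)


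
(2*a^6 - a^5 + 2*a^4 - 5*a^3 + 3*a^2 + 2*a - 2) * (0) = 0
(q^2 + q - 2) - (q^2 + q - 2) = 0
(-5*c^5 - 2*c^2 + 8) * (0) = 0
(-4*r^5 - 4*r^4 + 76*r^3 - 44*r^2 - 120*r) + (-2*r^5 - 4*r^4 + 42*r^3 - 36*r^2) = -6*r^5 - 8*r^4 + 118*r^3 - 80*r^2 - 120*r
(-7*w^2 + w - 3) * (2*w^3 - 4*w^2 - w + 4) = -14*w^5 + 30*w^4 - 3*w^3 - 17*w^2 + 7*w - 12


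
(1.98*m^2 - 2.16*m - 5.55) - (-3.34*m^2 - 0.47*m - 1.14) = 5.32*m^2 - 1.69*m - 4.41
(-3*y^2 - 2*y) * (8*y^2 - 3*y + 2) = -24*y^4 - 7*y^3 - 4*y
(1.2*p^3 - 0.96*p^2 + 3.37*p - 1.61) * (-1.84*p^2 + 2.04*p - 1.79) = -2.208*p^5 + 4.2144*p^4 - 10.3072*p^3 + 11.5556*p^2 - 9.3167*p + 2.8819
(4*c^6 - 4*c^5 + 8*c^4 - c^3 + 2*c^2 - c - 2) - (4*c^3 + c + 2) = 4*c^6 - 4*c^5 + 8*c^4 - 5*c^3 + 2*c^2 - 2*c - 4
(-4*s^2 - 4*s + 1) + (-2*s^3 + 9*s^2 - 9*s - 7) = -2*s^3 + 5*s^2 - 13*s - 6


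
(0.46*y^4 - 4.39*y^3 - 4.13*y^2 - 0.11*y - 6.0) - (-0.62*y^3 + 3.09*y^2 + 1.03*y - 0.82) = 0.46*y^4 - 3.77*y^3 - 7.22*y^2 - 1.14*y - 5.18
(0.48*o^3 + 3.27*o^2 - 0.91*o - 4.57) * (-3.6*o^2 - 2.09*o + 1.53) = -1.728*o^5 - 12.7752*o^4 - 2.8239*o^3 + 23.357*o^2 + 8.159*o - 6.9921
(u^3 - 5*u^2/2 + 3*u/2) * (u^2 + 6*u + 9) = u^5 + 7*u^4/2 - 9*u^3/2 - 27*u^2/2 + 27*u/2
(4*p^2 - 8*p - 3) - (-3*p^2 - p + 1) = 7*p^2 - 7*p - 4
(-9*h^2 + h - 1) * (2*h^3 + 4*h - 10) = -18*h^5 + 2*h^4 - 38*h^3 + 94*h^2 - 14*h + 10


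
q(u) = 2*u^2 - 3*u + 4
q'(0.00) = -3.00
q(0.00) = 4.00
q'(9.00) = 33.00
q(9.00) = 139.00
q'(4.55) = 15.20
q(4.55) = 31.76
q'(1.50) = 3.00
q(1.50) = 4.00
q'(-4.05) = -19.20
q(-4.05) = 48.96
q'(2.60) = 7.40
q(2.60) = 9.72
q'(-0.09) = -3.36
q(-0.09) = 4.29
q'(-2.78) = -14.12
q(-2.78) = 27.80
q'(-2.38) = -12.52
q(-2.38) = 22.47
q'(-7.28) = -32.12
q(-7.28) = 131.84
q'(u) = 4*u - 3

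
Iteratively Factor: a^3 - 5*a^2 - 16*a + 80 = (a - 5)*(a^2 - 16) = (a - 5)*(a - 4)*(a + 4)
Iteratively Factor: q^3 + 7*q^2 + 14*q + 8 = (q + 4)*(q^2 + 3*q + 2) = (q + 1)*(q + 4)*(q + 2)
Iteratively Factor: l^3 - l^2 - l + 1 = (l - 1)*(l^2 - 1) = (l - 1)*(l + 1)*(l - 1)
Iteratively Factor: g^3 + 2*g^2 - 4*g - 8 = (g + 2)*(g^2 - 4) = (g - 2)*(g + 2)*(g + 2)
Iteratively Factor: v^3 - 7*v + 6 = (v + 3)*(v^2 - 3*v + 2) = (v - 1)*(v + 3)*(v - 2)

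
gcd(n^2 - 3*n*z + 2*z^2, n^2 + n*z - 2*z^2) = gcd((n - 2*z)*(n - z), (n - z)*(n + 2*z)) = -n + z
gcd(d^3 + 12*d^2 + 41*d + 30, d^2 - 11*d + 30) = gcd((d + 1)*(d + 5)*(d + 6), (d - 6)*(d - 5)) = 1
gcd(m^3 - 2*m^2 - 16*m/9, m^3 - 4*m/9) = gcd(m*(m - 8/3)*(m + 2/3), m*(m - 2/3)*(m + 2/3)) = m^2 + 2*m/3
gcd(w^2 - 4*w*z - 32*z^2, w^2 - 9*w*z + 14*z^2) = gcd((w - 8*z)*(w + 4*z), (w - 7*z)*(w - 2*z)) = 1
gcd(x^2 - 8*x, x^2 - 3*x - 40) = x - 8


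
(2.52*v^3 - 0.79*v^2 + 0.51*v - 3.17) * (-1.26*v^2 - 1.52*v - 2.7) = -3.1752*v^5 - 2.835*v^4 - 6.2458*v^3 + 5.352*v^2 + 3.4414*v + 8.559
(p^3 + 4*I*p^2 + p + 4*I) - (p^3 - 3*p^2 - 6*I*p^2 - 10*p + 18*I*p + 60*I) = 3*p^2 + 10*I*p^2 + 11*p - 18*I*p - 56*I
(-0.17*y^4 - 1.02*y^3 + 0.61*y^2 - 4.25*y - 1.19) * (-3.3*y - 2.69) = 0.561*y^5 + 3.8233*y^4 + 0.7308*y^3 + 12.3841*y^2 + 15.3595*y + 3.2011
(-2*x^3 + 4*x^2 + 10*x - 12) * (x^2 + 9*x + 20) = -2*x^5 - 14*x^4 + 6*x^3 + 158*x^2 + 92*x - 240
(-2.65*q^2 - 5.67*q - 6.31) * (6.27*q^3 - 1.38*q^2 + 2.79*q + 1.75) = -16.6155*q^5 - 31.8939*q^4 - 39.1326*q^3 - 11.749*q^2 - 27.5274*q - 11.0425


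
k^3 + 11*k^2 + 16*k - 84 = (k - 2)*(k + 6)*(k + 7)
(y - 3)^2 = y^2 - 6*y + 9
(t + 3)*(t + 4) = t^2 + 7*t + 12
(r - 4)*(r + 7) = r^2 + 3*r - 28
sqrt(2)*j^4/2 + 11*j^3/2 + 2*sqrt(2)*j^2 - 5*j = j*(j - sqrt(2)/2)*(j + 5*sqrt(2))*(sqrt(2)*j/2 + 1)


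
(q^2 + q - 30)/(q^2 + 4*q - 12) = (q - 5)/(q - 2)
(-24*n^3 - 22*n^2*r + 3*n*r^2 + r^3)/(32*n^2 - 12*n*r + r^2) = (6*n^2 + 7*n*r + r^2)/(-8*n + r)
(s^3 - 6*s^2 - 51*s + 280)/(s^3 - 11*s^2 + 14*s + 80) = (s + 7)/(s + 2)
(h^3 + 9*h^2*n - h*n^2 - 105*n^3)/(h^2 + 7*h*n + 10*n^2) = (h^2 + 4*h*n - 21*n^2)/(h + 2*n)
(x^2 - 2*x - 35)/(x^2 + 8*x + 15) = (x - 7)/(x + 3)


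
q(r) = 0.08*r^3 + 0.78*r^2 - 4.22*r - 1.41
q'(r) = 0.24*r^2 + 1.56*r - 4.22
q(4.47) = 2.46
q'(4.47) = 7.55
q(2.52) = -5.81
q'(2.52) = 1.24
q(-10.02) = 38.71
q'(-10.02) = 4.24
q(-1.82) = 8.37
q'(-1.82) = -6.26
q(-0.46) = 0.69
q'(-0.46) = -4.89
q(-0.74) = 2.11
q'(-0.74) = -5.24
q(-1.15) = 4.35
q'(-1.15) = -5.70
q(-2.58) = 13.30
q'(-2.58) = -6.65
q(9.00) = 82.11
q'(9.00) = 29.26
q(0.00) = -1.41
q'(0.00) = -4.22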